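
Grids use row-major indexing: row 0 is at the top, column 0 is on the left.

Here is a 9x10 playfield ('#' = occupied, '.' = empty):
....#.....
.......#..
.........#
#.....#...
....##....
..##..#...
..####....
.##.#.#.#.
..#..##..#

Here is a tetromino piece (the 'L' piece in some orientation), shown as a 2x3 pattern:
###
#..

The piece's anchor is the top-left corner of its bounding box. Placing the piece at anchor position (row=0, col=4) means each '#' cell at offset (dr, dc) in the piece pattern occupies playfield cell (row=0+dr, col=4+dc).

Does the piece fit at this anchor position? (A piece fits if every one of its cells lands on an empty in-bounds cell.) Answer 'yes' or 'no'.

Check each piece cell at anchor (0, 4):
  offset (0,0) -> (0,4): occupied ('#') -> FAIL
  offset (0,1) -> (0,5): empty -> OK
  offset (0,2) -> (0,6): empty -> OK
  offset (1,0) -> (1,4): empty -> OK
All cells valid: no

Answer: no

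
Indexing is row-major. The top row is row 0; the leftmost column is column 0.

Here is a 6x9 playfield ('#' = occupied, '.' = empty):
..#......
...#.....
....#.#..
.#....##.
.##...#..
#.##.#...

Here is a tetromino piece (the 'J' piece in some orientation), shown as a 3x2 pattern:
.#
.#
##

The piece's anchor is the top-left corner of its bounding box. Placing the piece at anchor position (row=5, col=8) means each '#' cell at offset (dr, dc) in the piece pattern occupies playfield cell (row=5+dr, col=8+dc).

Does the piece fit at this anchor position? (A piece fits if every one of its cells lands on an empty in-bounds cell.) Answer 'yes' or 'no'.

Check each piece cell at anchor (5, 8):
  offset (0,1) -> (5,9): out of bounds -> FAIL
  offset (1,1) -> (6,9): out of bounds -> FAIL
  offset (2,0) -> (7,8): out of bounds -> FAIL
  offset (2,1) -> (7,9): out of bounds -> FAIL
All cells valid: no

Answer: no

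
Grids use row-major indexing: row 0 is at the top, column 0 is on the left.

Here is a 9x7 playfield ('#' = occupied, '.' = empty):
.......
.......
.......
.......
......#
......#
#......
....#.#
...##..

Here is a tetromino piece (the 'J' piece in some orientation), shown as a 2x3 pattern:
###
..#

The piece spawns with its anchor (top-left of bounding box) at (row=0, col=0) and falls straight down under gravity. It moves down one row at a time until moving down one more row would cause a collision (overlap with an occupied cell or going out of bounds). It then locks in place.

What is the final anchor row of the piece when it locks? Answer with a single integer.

Answer: 5

Derivation:
Spawn at (row=0, col=0). Try each row:
  row 0: fits
  row 1: fits
  row 2: fits
  row 3: fits
  row 4: fits
  row 5: fits
  row 6: blocked -> lock at row 5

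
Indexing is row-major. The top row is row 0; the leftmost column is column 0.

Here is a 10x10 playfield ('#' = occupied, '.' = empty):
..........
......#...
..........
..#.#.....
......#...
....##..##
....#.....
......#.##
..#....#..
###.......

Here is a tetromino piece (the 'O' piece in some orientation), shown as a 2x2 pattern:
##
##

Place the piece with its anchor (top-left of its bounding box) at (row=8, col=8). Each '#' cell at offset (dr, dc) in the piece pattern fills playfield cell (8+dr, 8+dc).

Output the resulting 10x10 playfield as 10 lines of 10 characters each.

Fill (8+0,8+0) = (8,8)
Fill (8+0,8+1) = (8,9)
Fill (8+1,8+0) = (9,8)
Fill (8+1,8+1) = (9,9)

Answer: ..........
......#...
..........
..#.#.....
......#...
....##..##
....#.....
......#.##
..#....###
###.....##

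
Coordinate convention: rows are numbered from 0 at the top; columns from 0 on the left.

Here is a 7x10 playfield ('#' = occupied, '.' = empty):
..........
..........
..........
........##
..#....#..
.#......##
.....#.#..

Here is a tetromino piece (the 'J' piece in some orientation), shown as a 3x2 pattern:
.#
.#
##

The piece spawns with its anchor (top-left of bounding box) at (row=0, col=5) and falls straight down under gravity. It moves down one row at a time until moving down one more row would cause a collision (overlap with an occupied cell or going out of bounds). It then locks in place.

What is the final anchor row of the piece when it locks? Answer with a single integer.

Spawn at (row=0, col=5). Try each row:
  row 0: fits
  row 1: fits
  row 2: fits
  row 3: fits
  row 4: blocked -> lock at row 3

Answer: 3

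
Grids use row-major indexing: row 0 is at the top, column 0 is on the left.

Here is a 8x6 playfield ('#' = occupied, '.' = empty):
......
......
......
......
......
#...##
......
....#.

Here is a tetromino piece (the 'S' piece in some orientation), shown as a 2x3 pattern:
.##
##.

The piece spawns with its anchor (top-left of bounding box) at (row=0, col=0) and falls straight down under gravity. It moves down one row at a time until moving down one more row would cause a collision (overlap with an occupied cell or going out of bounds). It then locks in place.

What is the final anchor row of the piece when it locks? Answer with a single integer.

Spawn at (row=0, col=0). Try each row:
  row 0: fits
  row 1: fits
  row 2: fits
  row 3: fits
  row 4: blocked -> lock at row 3

Answer: 3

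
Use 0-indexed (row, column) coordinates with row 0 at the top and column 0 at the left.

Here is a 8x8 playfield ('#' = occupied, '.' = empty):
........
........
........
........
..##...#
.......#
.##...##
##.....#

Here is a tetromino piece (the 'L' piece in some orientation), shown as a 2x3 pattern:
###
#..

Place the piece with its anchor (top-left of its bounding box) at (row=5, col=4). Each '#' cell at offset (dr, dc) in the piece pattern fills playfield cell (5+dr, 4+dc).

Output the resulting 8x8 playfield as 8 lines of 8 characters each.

Fill (5+0,4+0) = (5,4)
Fill (5+0,4+1) = (5,5)
Fill (5+0,4+2) = (5,6)
Fill (5+1,4+0) = (6,4)

Answer: ........
........
........
........
..##...#
....####
.##.#.##
##.....#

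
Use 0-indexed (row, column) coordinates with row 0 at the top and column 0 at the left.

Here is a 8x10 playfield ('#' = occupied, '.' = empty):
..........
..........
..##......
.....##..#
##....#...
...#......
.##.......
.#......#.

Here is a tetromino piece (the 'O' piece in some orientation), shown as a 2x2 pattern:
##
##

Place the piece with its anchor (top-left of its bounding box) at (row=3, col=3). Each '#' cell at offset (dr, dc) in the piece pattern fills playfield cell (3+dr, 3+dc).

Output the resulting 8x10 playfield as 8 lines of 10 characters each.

Answer: ..........
..........
..##......
...####..#
##.##.#...
...#......
.##.......
.#......#.

Derivation:
Fill (3+0,3+0) = (3,3)
Fill (3+0,3+1) = (3,4)
Fill (3+1,3+0) = (4,3)
Fill (3+1,3+1) = (4,4)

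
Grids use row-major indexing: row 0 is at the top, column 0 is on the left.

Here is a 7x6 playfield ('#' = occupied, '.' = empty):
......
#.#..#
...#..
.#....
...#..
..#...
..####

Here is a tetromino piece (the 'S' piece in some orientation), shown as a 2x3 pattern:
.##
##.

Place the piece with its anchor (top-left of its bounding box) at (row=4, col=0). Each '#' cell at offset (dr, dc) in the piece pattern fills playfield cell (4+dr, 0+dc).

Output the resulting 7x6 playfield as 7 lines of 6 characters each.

Fill (4+0,0+1) = (4,1)
Fill (4+0,0+2) = (4,2)
Fill (4+1,0+0) = (5,0)
Fill (4+1,0+1) = (5,1)

Answer: ......
#.#..#
...#..
.#....
.###..
###...
..####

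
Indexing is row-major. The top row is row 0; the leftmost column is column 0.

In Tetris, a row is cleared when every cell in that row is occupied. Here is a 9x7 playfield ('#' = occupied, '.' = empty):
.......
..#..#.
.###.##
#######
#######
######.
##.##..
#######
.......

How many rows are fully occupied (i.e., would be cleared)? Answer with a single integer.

Check each row:
  row 0: 7 empty cells -> not full
  row 1: 5 empty cells -> not full
  row 2: 2 empty cells -> not full
  row 3: 0 empty cells -> FULL (clear)
  row 4: 0 empty cells -> FULL (clear)
  row 5: 1 empty cell -> not full
  row 6: 3 empty cells -> not full
  row 7: 0 empty cells -> FULL (clear)
  row 8: 7 empty cells -> not full
Total rows cleared: 3

Answer: 3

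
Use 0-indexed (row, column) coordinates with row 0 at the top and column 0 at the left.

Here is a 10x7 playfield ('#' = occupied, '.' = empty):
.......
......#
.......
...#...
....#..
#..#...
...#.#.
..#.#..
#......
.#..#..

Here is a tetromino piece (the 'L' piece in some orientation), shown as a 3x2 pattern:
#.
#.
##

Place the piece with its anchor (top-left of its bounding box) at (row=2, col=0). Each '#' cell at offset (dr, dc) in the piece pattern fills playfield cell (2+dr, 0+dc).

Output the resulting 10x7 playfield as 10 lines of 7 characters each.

Answer: .......
......#
#......
#..#...
##..#..
#..#...
...#.#.
..#.#..
#......
.#..#..

Derivation:
Fill (2+0,0+0) = (2,0)
Fill (2+1,0+0) = (3,0)
Fill (2+2,0+0) = (4,0)
Fill (2+2,0+1) = (4,1)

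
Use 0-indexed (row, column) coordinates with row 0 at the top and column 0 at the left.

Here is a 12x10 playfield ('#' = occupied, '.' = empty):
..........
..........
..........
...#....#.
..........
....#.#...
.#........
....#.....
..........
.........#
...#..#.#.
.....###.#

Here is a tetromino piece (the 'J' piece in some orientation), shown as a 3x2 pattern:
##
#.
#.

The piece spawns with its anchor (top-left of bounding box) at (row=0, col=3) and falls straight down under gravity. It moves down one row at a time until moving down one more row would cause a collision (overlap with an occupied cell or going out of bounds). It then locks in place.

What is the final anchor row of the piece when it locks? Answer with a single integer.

Answer: 0

Derivation:
Spawn at (row=0, col=3). Try each row:
  row 0: fits
  row 1: blocked -> lock at row 0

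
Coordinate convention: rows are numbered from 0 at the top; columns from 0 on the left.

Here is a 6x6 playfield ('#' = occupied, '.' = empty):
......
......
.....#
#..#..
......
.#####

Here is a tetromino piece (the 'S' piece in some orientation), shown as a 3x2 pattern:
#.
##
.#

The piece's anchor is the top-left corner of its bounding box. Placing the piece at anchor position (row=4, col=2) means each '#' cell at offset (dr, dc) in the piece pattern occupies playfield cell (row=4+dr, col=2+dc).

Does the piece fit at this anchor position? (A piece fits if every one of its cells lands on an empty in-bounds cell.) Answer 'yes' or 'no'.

Check each piece cell at anchor (4, 2):
  offset (0,0) -> (4,2): empty -> OK
  offset (1,0) -> (5,2): occupied ('#') -> FAIL
  offset (1,1) -> (5,3): occupied ('#') -> FAIL
  offset (2,1) -> (6,3): out of bounds -> FAIL
All cells valid: no

Answer: no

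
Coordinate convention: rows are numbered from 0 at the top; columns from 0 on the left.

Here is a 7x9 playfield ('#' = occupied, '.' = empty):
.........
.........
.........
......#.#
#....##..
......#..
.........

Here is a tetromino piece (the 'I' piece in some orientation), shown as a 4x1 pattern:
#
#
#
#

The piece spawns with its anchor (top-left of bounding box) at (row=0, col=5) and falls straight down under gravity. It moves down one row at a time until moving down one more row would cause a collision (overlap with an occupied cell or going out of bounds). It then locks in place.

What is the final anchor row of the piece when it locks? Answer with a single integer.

Spawn at (row=0, col=5). Try each row:
  row 0: fits
  row 1: blocked -> lock at row 0

Answer: 0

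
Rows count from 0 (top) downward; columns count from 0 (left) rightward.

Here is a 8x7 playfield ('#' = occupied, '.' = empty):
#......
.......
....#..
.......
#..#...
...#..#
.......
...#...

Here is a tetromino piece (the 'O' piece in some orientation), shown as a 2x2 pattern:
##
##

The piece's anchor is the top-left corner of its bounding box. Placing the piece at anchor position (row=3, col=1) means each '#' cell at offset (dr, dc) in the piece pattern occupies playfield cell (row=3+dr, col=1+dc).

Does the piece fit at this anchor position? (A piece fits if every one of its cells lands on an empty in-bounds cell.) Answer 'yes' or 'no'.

Check each piece cell at anchor (3, 1):
  offset (0,0) -> (3,1): empty -> OK
  offset (0,1) -> (3,2): empty -> OK
  offset (1,0) -> (4,1): empty -> OK
  offset (1,1) -> (4,2): empty -> OK
All cells valid: yes

Answer: yes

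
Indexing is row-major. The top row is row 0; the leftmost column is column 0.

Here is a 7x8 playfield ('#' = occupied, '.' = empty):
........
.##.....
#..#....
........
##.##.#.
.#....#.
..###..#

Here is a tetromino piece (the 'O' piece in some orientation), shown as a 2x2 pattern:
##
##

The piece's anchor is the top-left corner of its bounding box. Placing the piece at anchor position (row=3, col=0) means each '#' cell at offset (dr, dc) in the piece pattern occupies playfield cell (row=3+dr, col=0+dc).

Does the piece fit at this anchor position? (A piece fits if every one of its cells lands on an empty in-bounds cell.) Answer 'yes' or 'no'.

Check each piece cell at anchor (3, 0):
  offset (0,0) -> (3,0): empty -> OK
  offset (0,1) -> (3,1): empty -> OK
  offset (1,0) -> (4,0): occupied ('#') -> FAIL
  offset (1,1) -> (4,1): occupied ('#') -> FAIL
All cells valid: no

Answer: no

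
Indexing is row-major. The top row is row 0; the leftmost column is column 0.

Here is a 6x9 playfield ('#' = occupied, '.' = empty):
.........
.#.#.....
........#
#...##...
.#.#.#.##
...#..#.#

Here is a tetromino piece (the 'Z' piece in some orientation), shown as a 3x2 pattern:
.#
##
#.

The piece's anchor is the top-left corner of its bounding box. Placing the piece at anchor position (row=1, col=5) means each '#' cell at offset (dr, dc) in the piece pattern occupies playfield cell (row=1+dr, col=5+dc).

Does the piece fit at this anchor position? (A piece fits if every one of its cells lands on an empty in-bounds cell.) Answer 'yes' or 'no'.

Check each piece cell at anchor (1, 5):
  offset (0,1) -> (1,6): empty -> OK
  offset (1,0) -> (2,5): empty -> OK
  offset (1,1) -> (2,6): empty -> OK
  offset (2,0) -> (3,5): occupied ('#') -> FAIL
All cells valid: no

Answer: no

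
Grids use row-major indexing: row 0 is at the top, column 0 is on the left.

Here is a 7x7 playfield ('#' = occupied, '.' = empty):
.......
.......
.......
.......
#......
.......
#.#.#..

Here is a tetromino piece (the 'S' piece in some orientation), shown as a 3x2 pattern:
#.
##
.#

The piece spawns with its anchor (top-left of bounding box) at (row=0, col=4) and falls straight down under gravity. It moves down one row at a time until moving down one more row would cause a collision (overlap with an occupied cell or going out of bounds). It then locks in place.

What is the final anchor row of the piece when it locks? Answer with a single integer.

Spawn at (row=0, col=4). Try each row:
  row 0: fits
  row 1: fits
  row 2: fits
  row 3: fits
  row 4: fits
  row 5: blocked -> lock at row 4

Answer: 4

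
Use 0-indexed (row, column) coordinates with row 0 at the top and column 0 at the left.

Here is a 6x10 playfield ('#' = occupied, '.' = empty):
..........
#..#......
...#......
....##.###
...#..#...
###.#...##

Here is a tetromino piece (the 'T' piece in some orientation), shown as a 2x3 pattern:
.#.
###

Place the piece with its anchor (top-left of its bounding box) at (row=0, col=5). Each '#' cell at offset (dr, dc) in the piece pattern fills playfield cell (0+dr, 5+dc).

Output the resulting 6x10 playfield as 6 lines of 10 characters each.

Answer: ......#...
#..#.###..
...#......
....##.###
...#..#...
###.#...##

Derivation:
Fill (0+0,5+1) = (0,6)
Fill (0+1,5+0) = (1,5)
Fill (0+1,5+1) = (1,6)
Fill (0+1,5+2) = (1,7)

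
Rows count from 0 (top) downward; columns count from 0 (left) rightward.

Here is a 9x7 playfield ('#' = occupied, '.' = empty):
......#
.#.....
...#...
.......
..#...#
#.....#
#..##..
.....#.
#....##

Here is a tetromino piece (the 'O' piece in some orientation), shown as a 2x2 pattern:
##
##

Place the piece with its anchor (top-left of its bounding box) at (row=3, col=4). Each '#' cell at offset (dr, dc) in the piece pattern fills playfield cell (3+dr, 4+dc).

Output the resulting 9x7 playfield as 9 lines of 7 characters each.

Fill (3+0,4+0) = (3,4)
Fill (3+0,4+1) = (3,5)
Fill (3+1,4+0) = (4,4)
Fill (3+1,4+1) = (4,5)

Answer: ......#
.#.....
...#...
....##.
..#.###
#.....#
#..##..
.....#.
#....##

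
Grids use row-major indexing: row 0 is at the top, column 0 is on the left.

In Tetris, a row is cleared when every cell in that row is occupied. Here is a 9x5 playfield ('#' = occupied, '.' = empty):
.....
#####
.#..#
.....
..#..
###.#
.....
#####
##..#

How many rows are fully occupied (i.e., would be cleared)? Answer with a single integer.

Answer: 2

Derivation:
Check each row:
  row 0: 5 empty cells -> not full
  row 1: 0 empty cells -> FULL (clear)
  row 2: 3 empty cells -> not full
  row 3: 5 empty cells -> not full
  row 4: 4 empty cells -> not full
  row 5: 1 empty cell -> not full
  row 6: 5 empty cells -> not full
  row 7: 0 empty cells -> FULL (clear)
  row 8: 2 empty cells -> not full
Total rows cleared: 2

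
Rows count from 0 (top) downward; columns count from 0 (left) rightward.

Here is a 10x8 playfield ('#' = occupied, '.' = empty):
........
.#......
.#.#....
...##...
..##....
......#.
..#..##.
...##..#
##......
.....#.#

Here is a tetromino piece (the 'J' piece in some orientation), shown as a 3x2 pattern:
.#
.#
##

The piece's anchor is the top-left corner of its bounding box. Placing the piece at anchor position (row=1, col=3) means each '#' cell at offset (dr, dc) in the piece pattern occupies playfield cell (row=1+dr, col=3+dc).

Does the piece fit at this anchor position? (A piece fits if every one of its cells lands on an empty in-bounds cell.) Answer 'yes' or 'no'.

Check each piece cell at anchor (1, 3):
  offset (0,1) -> (1,4): empty -> OK
  offset (1,1) -> (2,4): empty -> OK
  offset (2,0) -> (3,3): occupied ('#') -> FAIL
  offset (2,1) -> (3,4): occupied ('#') -> FAIL
All cells valid: no

Answer: no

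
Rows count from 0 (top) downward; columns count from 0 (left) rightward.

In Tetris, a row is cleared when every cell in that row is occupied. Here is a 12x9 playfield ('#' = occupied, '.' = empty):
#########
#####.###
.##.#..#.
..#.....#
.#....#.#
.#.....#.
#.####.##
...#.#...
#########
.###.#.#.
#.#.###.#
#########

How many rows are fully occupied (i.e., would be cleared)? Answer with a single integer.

Check each row:
  row 0: 0 empty cells -> FULL (clear)
  row 1: 1 empty cell -> not full
  row 2: 5 empty cells -> not full
  row 3: 7 empty cells -> not full
  row 4: 6 empty cells -> not full
  row 5: 7 empty cells -> not full
  row 6: 2 empty cells -> not full
  row 7: 7 empty cells -> not full
  row 8: 0 empty cells -> FULL (clear)
  row 9: 4 empty cells -> not full
  row 10: 3 empty cells -> not full
  row 11: 0 empty cells -> FULL (clear)
Total rows cleared: 3

Answer: 3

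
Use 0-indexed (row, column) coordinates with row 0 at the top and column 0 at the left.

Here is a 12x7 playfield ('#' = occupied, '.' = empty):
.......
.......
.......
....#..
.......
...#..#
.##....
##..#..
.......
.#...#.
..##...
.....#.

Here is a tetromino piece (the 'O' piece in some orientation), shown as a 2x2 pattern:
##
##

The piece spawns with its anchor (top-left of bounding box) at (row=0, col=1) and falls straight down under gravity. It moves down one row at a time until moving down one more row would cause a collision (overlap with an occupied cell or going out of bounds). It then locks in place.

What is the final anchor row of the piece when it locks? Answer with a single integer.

Answer: 4

Derivation:
Spawn at (row=0, col=1). Try each row:
  row 0: fits
  row 1: fits
  row 2: fits
  row 3: fits
  row 4: fits
  row 5: blocked -> lock at row 4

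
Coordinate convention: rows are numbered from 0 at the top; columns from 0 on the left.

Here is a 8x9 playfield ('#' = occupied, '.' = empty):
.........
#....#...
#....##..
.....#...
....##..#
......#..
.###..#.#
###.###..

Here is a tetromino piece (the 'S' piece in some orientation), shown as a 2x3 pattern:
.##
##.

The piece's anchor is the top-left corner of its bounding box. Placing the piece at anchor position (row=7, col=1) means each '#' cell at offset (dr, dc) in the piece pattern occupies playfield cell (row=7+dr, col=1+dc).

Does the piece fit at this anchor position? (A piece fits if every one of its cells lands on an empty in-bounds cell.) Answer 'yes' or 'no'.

Check each piece cell at anchor (7, 1):
  offset (0,1) -> (7,2): occupied ('#') -> FAIL
  offset (0,2) -> (7,3): empty -> OK
  offset (1,0) -> (8,1): out of bounds -> FAIL
  offset (1,1) -> (8,2): out of bounds -> FAIL
All cells valid: no

Answer: no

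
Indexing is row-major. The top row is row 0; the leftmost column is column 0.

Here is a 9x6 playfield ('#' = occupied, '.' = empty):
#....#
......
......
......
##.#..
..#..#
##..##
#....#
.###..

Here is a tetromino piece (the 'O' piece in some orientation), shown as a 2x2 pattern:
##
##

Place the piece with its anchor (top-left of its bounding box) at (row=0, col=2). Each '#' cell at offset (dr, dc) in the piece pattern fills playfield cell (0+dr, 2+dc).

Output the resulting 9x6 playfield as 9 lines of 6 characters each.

Fill (0+0,2+0) = (0,2)
Fill (0+0,2+1) = (0,3)
Fill (0+1,2+0) = (1,2)
Fill (0+1,2+1) = (1,3)

Answer: #.##.#
..##..
......
......
##.#..
..#..#
##..##
#....#
.###..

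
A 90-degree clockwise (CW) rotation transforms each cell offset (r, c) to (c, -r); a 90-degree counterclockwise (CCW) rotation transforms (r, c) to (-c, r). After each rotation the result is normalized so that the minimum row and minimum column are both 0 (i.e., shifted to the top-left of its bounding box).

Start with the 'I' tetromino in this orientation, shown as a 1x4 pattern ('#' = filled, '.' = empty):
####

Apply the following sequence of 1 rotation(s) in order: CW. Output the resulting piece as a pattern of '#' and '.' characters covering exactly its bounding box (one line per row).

Start:
####
After rotation 1 (CW):
#
#
#
#

Answer: #
#
#
#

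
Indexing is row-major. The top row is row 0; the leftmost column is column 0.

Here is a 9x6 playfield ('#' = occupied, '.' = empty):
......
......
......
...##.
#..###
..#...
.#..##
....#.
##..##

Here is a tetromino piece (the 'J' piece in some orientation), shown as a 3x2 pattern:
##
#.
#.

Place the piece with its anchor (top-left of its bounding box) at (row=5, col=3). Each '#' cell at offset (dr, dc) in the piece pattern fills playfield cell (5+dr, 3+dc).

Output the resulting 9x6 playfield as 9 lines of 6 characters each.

Answer: ......
......
......
...##.
#..###
..###.
.#.###
...##.
##..##

Derivation:
Fill (5+0,3+0) = (5,3)
Fill (5+0,3+1) = (5,4)
Fill (5+1,3+0) = (6,3)
Fill (5+2,3+0) = (7,3)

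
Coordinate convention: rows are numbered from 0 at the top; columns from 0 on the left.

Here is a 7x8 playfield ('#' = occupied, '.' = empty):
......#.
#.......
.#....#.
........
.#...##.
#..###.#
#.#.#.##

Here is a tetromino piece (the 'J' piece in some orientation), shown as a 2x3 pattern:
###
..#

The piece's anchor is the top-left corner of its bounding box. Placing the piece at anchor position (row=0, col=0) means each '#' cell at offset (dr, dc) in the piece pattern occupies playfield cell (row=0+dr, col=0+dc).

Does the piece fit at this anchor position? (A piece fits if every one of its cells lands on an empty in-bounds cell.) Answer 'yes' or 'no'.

Answer: yes

Derivation:
Check each piece cell at anchor (0, 0):
  offset (0,0) -> (0,0): empty -> OK
  offset (0,1) -> (0,1): empty -> OK
  offset (0,2) -> (0,2): empty -> OK
  offset (1,2) -> (1,2): empty -> OK
All cells valid: yes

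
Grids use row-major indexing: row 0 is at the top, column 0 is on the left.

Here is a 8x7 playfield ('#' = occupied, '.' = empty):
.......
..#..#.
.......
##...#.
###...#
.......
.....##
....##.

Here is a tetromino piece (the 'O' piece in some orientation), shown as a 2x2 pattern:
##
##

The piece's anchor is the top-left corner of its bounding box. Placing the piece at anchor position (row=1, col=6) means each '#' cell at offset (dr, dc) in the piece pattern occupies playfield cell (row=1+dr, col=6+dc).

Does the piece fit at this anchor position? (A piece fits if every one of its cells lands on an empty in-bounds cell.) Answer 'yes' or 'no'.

Answer: no

Derivation:
Check each piece cell at anchor (1, 6):
  offset (0,0) -> (1,6): empty -> OK
  offset (0,1) -> (1,7): out of bounds -> FAIL
  offset (1,0) -> (2,6): empty -> OK
  offset (1,1) -> (2,7): out of bounds -> FAIL
All cells valid: no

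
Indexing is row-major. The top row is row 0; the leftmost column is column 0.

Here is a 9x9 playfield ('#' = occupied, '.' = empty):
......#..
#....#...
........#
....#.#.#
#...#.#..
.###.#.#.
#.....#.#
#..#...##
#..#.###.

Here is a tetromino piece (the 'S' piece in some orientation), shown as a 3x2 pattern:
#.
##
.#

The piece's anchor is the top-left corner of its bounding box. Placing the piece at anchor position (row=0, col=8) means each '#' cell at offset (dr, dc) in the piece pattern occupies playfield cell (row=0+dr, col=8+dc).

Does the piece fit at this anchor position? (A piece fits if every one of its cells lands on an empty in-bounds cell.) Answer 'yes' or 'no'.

Answer: no

Derivation:
Check each piece cell at anchor (0, 8):
  offset (0,0) -> (0,8): empty -> OK
  offset (1,0) -> (1,8): empty -> OK
  offset (1,1) -> (1,9): out of bounds -> FAIL
  offset (2,1) -> (2,9): out of bounds -> FAIL
All cells valid: no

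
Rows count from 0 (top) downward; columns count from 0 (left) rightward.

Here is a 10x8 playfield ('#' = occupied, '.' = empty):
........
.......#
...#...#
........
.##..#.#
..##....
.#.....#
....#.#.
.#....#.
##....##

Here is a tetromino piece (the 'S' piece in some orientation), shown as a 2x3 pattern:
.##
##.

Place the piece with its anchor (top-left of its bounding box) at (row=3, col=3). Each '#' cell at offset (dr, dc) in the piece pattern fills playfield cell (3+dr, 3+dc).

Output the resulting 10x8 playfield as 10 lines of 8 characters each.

Fill (3+0,3+1) = (3,4)
Fill (3+0,3+2) = (3,5)
Fill (3+1,3+0) = (4,3)
Fill (3+1,3+1) = (4,4)

Answer: ........
.......#
...#...#
....##..
.#####.#
..##....
.#.....#
....#.#.
.#....#.
##....##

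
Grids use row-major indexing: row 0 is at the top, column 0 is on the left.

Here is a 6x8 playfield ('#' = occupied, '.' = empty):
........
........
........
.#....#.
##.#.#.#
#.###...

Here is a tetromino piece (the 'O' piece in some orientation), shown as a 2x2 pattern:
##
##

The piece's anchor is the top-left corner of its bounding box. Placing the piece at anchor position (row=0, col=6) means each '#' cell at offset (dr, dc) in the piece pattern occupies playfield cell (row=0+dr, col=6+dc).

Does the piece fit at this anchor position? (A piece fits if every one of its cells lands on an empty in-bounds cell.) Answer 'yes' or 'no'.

Check each piece cell at anchor (0, 6):
  offset (0,0) -> (0,6): empty -> OK
  offset (0,1) -> (0,7): empty -> OK
  offset (1,0) -> (1,6): empty -> OK
  offset (1,1) -> (1,7): empty -> OK
All cells valid: yes

Answer: yes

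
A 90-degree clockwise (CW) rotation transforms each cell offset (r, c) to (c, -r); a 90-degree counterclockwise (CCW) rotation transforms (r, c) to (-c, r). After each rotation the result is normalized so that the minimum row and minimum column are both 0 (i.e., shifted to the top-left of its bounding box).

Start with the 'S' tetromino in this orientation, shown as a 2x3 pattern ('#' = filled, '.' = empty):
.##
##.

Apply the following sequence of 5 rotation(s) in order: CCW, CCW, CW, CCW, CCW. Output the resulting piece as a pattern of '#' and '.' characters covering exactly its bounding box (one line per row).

Answer: #.
##
.#

Derivation:
Start:
.##
##.
After rotation 1 (CCW):
#.
##
.#
After rotation 2 (CCW):
.##
##.
After rotation 3 (CW):
#.
##
.#
After rotation 4 (CCW):
.##
##.
After rotation 5 (CCW):
#.
##
.#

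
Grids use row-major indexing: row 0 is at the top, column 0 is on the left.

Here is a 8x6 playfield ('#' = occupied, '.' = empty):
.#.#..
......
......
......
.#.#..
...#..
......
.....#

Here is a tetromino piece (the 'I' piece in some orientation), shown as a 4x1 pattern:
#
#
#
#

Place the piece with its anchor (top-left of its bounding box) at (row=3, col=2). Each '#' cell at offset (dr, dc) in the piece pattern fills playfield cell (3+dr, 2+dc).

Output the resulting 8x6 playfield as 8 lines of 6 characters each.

Fill (3+0,2+0) = (3,2)
Fill (3+1,2+0) = (4,2)
Fill (3+2,2+0) = (5,2)
Fill (3+3,2+0) = (6,2)

Answer: .#.#..
......
......
..#...
.###..
..##..
..#...
.....#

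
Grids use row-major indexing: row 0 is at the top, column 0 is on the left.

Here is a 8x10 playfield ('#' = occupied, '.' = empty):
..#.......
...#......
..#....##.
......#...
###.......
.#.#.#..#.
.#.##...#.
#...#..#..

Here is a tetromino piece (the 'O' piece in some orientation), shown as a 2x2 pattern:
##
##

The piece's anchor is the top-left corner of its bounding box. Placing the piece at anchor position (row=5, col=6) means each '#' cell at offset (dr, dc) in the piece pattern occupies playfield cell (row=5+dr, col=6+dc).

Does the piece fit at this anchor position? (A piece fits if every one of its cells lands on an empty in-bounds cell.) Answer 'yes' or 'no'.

Check each piece cell at anchor (5, 6):
  offset (0,0) -> (5,6): empty -> OK
  offset (0,1) -> (5,7): empty -> OK
  offset (1,0) -> (6,6): empty -> OK
  offset (1,1) -> (6,7): empty -> OK
All cells valid: yes

Answer: yes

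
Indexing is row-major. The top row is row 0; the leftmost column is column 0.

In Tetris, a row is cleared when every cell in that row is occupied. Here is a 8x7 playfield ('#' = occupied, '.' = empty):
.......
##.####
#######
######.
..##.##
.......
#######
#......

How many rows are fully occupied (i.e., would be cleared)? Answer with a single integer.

Answer: 2

Derivation:
Check each row:
  row 0: 7 empty cells -> not full
  row 1: 1 empty cell -> not full
  row 2: 0 empty cells -> FULL (clear)
  row 3: 1 empty cell -> not full
  row 4: 3 empty cells -> not full
  row 5: 7 empty cells -> not full
  row 6: 0 empty cells -> FULL (clear)
  row 7: 6 empty cells -> not full
Total rows cleared: 2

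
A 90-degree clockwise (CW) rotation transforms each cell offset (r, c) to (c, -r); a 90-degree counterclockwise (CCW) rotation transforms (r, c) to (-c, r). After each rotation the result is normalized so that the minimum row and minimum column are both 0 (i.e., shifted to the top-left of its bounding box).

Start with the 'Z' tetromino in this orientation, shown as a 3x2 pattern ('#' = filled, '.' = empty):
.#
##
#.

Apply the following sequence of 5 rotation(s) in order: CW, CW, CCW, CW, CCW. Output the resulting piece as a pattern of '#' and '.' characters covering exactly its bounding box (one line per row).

Start:
.#
##
#.
After rotation 1 (CW):
##.
.##
After rotation 2 (CW):
.#
##
#.
After rotation 3 (CCW):
##.
.##
After rotation 4 (CW):
.#
##
#.
After rotation 5 (CCW):
##.
.##

Answer: ##.
.##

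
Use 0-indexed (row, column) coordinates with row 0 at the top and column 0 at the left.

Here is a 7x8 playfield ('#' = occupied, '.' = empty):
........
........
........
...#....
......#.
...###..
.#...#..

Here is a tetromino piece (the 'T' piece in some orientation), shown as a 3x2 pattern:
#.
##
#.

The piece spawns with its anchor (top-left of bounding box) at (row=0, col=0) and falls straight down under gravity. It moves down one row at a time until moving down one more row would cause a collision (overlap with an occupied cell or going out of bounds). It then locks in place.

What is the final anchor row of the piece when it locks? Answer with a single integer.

Answer: 4

Derivation:
Spawn at (row=0, col=0). Try each row:
  row 0: fits
  row 1: fits
  row 2: fits
  row 3: fits
  row 4: fits
  row 5: blocked -> lock at row 4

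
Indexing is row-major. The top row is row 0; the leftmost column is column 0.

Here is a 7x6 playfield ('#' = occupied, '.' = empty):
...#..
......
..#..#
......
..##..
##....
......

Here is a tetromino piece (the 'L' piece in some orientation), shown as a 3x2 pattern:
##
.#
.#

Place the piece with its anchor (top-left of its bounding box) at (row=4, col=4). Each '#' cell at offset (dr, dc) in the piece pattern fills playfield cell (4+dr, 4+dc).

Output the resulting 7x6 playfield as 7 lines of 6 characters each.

Fill (4+0,4+0) = (4,4)
Fill (4+0,4+1) = (4,5)
Fill (4+1,4+1) = (5,5)
Fill (4+2,4+1) = (6,5)

Answer: ...#..
......
..#..#
......
..####
##...#
.....#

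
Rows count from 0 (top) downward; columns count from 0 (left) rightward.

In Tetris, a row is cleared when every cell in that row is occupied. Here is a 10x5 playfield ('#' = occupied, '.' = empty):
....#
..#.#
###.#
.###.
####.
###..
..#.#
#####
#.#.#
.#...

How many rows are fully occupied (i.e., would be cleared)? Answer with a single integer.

Answer: 1

Derivation:
Check each row:
  row 0: 4 empty cells -> not full
  row 1: 3 empty cells -> not full
  row 2: 1 empty cell -> not full
  row 3: 2 empty cells -> not full
  row 4: 1 empty cell -> not full
  row 5: 2 empty cells -> not full
  row 6: 3 empty cells -> not full
  row 7: 0 empty cells -> FULL (clear)
  row 8: 2 empty cells -> not full
  row 9: 4 empty cells -> not full
Total rows cleared: 1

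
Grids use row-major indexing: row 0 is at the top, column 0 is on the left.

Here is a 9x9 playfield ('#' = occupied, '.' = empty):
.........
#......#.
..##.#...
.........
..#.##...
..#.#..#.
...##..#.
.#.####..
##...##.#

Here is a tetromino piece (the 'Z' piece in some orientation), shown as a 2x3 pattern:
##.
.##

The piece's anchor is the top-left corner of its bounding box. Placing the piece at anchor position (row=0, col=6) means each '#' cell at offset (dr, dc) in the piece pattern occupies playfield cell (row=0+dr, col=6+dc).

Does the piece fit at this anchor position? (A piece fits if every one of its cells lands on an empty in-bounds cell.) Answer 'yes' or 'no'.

Check each piece cell at anchor (0, 6):
  offset (0,0) -> (0,6): empty -> OK
  offset (0,1) -> (0,7): empty -> OK
  offset (1,1) -> (1,7): occupied ('#') -> FAIL
  offset (1,2) -> (1,8): empty -> OK
All cells valid: no

Answer: no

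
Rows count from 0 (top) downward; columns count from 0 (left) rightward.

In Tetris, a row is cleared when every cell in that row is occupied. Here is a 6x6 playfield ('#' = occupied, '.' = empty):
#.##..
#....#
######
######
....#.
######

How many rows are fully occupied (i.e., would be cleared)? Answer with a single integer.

Check each row:
  row 0: 3 empty cells -> not full
  row 1: 4 empty cells -> not full
  row 2: 0 empty cells -> FULL (clear)
  row 3: 0 empty cells -> FULL (clear)
  row 4: 5 empty cells -> not full
  row 5: 0 empty cells -> FULL (clear)
Total rows cleared: 3

Answer: 3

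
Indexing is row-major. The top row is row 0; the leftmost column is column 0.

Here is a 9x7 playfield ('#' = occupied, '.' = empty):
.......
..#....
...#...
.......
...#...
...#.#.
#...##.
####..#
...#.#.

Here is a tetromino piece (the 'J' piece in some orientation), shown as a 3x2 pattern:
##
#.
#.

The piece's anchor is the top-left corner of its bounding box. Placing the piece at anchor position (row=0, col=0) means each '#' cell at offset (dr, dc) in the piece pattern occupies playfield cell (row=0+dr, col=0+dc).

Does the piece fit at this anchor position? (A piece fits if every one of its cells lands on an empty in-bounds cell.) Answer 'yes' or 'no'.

Check each piece cell at anchor (0, 0):
  offset (0,0) -> (0,0): empty -> OK
  offset (0,1) -> (0,1): empty -> OK
  offset (1,0) -> (1,0): empty -> OK
  offset (2,0) -> (2,0): empty -> OK
All cells valid: yes

Answer: yes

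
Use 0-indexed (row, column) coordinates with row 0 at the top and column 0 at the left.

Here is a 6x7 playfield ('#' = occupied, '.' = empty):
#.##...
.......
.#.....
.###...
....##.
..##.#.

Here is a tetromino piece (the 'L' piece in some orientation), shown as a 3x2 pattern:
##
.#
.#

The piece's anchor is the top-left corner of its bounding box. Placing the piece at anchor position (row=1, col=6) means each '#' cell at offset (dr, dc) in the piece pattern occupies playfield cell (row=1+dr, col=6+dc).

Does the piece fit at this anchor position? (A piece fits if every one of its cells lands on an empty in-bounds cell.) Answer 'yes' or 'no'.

Answer: no

Derivation:
Check each piece cell at anchor (1, 6):
  offset (0,0) -> (1,6): empty -> OK
  offset (0,1) -> (1,7): out of bounds -> FAIL
  offset (1,1) -> (2,7): out of bounds -> FAIL
  offset (2,1) -> (3,7): out of bounds -> FAIL
All cells valid: no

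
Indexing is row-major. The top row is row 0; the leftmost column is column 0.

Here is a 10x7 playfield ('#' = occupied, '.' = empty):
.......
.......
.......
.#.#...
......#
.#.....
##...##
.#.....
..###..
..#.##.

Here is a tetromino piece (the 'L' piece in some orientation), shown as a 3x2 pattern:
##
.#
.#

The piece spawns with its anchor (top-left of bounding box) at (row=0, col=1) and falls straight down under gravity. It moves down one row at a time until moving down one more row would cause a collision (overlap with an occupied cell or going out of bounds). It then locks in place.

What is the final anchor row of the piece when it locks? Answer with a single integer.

Answer: 2

Derivation:
Spawn at (row=0, col=1). Try each row:
  row 0: fits
  row 1: fits
  row 2: fits
  row 3: blocked -> lock at row 2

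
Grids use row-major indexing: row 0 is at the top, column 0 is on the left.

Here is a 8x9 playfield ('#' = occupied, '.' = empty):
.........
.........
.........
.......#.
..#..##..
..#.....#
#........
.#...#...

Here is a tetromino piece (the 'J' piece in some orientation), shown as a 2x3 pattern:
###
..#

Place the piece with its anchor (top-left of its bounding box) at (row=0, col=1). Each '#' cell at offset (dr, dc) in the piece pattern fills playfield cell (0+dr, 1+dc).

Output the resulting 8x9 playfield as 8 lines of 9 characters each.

Fill (0+0,1+0) = (0,1)
Fill (0+0,1+1) = (0,2)
Fill (0+0,1+2) = (0,3)
Fill (0+1,1+2) = (1,3)

Answer: .###.....
...#.....
.........
.......#.
..#..##..
..#.....#
#........
.#...#...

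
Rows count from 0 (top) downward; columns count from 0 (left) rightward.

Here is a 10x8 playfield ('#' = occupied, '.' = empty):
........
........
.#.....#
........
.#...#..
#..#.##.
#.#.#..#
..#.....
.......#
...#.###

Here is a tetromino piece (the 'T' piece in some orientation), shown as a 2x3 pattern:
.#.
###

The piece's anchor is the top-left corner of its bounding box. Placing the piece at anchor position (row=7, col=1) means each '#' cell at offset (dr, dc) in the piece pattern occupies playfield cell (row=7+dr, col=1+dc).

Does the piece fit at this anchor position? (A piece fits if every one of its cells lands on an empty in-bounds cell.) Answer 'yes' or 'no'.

Check each piece cell at anchor (7, 1):
  offset (0,1) -> (7,2): occupied ('#') -> FAIL
  offset (1,0) -> (8,1): empty -> OK
  offset (1,1) -> (8,2): empty -> OK
  offset (1,2) -> (8,3): empty -> OK
All cells valid: no

Answer: no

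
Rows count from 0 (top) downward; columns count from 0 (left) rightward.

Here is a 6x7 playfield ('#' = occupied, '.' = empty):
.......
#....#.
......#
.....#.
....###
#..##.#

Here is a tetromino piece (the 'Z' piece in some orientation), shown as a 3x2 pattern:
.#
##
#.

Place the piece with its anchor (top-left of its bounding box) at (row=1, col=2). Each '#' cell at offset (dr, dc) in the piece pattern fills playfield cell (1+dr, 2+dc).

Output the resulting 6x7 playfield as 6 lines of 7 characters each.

Fill (1+0,2+1) = (1,3)
Fill (1+1,2+0) = (2,2)
Fill (1+1,2+1) = (2,3)
Fill (1+2,2+0) = (3,2)

Answer: .......
#..#.#.
..##..#
..#..#.
....###
#..##.#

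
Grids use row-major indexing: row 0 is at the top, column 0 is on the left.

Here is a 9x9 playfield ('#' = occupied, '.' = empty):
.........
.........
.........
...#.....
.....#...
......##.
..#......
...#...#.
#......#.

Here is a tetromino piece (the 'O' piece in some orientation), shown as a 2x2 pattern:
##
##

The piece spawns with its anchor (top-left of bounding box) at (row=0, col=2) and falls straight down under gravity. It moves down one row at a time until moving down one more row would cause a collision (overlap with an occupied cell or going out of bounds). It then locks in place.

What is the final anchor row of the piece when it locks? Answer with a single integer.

Answer: 1

Derivation:
Spawn at (row=0, col=2). Try each row:
  row 0: fits
  row 1: fits
  row 2: blocked -> lock at row 1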